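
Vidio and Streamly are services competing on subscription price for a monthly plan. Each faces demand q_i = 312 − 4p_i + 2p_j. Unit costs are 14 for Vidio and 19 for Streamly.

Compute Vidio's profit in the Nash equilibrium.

Vidio's profit: π = (p_{Vidio} − 14)(312 − 4p_{Vidio} + 2p_{Streamly}).
∂π/∂p_{Vidio} = 368 − 8p_{Vidio} + 2p_{Streamly} = 0 ⇒ p_{Vidio} = 46 + 0.25p_{Streamly}.
Similarly p_{Streamly} = 48.5 + 0.25p_{Vidio}.
Plugging p_{Streamly} into Vidio's best response: p_{Vidio} = 46 + 0.25(48.5 + 0.25p_{Vidio}) ⇒ 0.9375p_{Vidio} = 58.125, so p_{Vidio} = 62.
Then p_{Streamly} = 48.5 + 0.25·62 = 64.
q_{Vidio} = 312 − 4·62 + 2·64 = 192.
Profit = (62 − 14)·192 = 9216.

9216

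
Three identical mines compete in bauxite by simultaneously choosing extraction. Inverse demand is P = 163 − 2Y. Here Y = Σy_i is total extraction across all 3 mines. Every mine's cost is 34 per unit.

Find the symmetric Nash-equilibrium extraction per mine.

16.125

A representative mine's profit is π_i = y_i(163 − 2Y) − 34y_i, with Y = y_i + Σ_{j≠i} y_j.
First-order condition: 129 − 4y_i − 2Σ_{j≠i} y_j = 0.
In a symmetric equilibrium every mine chooses the same y, so Σ_{j≠i} y_j = 2y. The condition becomes 129 − 8y = 0, giving y = 129/8 = 16.125.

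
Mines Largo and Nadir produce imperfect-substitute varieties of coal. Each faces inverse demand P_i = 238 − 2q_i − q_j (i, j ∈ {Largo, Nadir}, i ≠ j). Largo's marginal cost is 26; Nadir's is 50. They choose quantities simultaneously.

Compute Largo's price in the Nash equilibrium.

114

Mine Largo's profit: π = q_{Largo}(238 − 2q_{Largo} − q_{Nadir}) − 26q_{Largo}.
∂π/∂q_{Largo} = 212 − 4q_{Largo} − q_{Nadir} = 0 ⇒ q_{Largo} = 53 − 0.25q_{Nadir}.
Similarly q_{Nadir} = 47 − 0.25q_{Largo}.
Substituting the second reaction function into the first: q_{Largo} = 53 − 0.25(47 − 0.25q_{Largo}), which gives 0.9375q_{Largo} = 41.25 ⇒ q_{Largo} = 44.
Then q_{Nadir} = 47 − 0.25·44 = 36.
P_{Largo} = 238 − 2·44 − 36 = 114.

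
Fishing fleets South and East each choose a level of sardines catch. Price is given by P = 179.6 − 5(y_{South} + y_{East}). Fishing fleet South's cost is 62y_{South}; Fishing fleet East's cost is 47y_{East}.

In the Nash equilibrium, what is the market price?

96.2

Fishing fleet South's profit: π = y_{South}(179.6 − 5(y_{South} + y_{East})) − 62y_{South}.
∂π/∂y_{South} = 117.6 − 10y_{South} − 5y_{East} = 0, so y_{South} = 11.76 − 0.5y_{East}.
By the same steps for East: y_{East} = 13.26 − 0.5y_{South}.
Solving the two reaction functions simultaneously: (1 − (−0.5)(−0.5))y_{South} = 11.76 − 0.5·13.26, so 0.75y_{South} = 5.13 and y_{South} = 6.84.
Then y_{East} = 13.26 − 0.5·6.84 = 9.84.
Equilibrium price: P = 179.6 − 5·16.68 = 96.2.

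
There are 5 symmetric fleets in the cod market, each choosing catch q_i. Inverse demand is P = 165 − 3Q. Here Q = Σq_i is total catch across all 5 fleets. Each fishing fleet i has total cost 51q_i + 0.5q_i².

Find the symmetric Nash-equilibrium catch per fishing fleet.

6

A representative fishing fleet's profit is π_i = q_i(165 − 3Q) − 51q_i − 0.5q_i², with Q = q_i + Σ_{j≠i} q_j.
First-order condition: 114 − 7q_i − 3Σ_{j≠i} q_j = 0.
In a symmetric equilibrium every fishing fleet chooses the same q, so Σ_{j≠i} q_j = 4q. The condition becomes 114 − 19q = 0, giving q = 114/19 = 6.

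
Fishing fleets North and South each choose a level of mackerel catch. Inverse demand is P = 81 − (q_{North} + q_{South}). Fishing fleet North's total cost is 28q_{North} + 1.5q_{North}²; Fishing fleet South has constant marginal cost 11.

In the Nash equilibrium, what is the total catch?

Fishing fleet North's profit: π = q_{North}(81 − (q_{North} + q_{South})) − 28q_{North} − 1.5q_{North}².
∂π/∂q_{North} = 53 − 5q_{North} − q_{South} = 0, so q_{North} = 10.6 − 0.2q_{South}.
For South: ∂π/∂q_{South} = 70 − 2q_{South} − q_{North} = 0 ⇒ q_{South} = 35 − 0.5q_{North}.
Substituting the second reaction function into the first: q_{North} = 10.6 − 0.2(35 − 0.5q_{North}), which gives 0.9q_{North} = 3.6 ⇒ q_{North} = 4.
Then q_{South} = 35 − 0.5·4 = 33.
Total catch: 4 + 33 = 37.

37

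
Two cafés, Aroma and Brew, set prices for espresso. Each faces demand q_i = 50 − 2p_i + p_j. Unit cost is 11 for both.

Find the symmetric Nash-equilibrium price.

24

Aroma's profit: π = (p_{Aroma} − 11)(50 − 2p_{Aroma} + p_{Brew}).
∂π/∂p_{Aroma} = 72 − 4p_{Aroma} + p_{Brew} = 0 ⇒ p_{Aroma} = 18 + 0.25p_{Brew}.
By symmetry p_{Brew} = p_{Aroma}; substituting into the reaction function, 0.75p_{Aroma} = 18 and p_{Aroma} = 24.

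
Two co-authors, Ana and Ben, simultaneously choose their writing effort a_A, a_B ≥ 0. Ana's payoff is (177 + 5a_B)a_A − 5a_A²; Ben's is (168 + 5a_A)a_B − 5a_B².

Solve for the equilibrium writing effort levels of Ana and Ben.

Expanding Ana's payoff: 177a_A + 5a_Ba_A − 5a_A².
∂π/∂a_A = 177 + 5a_B − 10a_A = 0, so a_A = 17.7 + 0.5a_B.
Likewise for Ben: a_B = 16.8 + 0.5a_A.
Plugging a_B into Ana's best response: a_A = 17.7 + 0.5(16.8 + 0.5a_A) ⇒ 0.75a_A = 26.1, so a_A = 34.8.
Then a_B = 16.8 + 0.5·34.8 = 34.2.

34.8, 34.2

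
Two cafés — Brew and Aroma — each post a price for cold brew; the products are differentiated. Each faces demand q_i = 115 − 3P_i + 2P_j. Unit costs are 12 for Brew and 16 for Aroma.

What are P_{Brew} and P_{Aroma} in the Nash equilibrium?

38.5, 40

Brew's profit: π = (P_{Brew} − 12)(115 − 3P_{Brew} + 2P_{Aroma}).
∂π/∂P_{Brew} = 151 − 6P_{Brew} + 2P_{Aroma} = 0 ⇒ P_{Brew} = 151/6 + (1/3)P_{Aroma}.
Similarly P_{Aroma} = 163/6 + (1/3)P_{Brew}.
Solving the two reaction functions simultaneously: (1 − (1/3)(1/3))P_{Brew} = 151/6 + (1/3)·(163/6), so (8/9)P_{Brew} = 308/9 and P_{Brew} = 38.5.
Then P_{Aroma} = 163/6 + (1/3)·38.5 = 40.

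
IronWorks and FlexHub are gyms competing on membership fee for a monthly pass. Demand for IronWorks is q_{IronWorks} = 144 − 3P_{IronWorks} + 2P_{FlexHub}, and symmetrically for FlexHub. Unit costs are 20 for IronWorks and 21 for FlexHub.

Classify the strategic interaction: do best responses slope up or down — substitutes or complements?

IronWorks's profit: π = (P_{IronWorks} − 20)(144 − 3P_{IronWorks} + 2P_{FlexHub}).
∂π/∂P_{IronWorks} = 204 − 6P_{IronWorks} + 2P_{FlexHub} = 0 ⇒ P_{IronWorks} = 34 + (1/3)P_{FlexHub}.
The best-response slope dP_{IronWorks}/dP_{FlexHub} = 1/3 > 0: the reaction function is upward-sloping, so the choices are strategic complements.

strategic complements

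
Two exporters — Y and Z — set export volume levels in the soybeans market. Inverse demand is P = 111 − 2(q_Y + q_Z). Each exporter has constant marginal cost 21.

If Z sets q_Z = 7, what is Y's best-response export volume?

19

Exporter Y's profit: π = q_Y(111 − 2(q_Y + q_Z)) − 21q_Y.
∂π/∂q_Y = 90 − 4q_Y − 2q_Z = 0, so q_Y = 22.5 − 0.5q_Z.
At q_Z = 7: q_Y = 22.5 − 0.5·7 = 19.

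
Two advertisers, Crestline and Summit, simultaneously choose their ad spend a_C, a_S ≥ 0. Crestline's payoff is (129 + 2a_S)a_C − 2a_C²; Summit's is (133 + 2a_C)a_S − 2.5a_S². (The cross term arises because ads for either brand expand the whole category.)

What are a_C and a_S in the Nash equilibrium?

Expanding Crestline's payoff: 129a_C + 2a_Sa_C − 2a_C².
∂π/∂a_C = 129 + 2a_S − 4a_C = 0, so a_C = 32.25 + 0.5a_S.
Likewise for Summit: a_S = 26.6 + 0.4a_C.
Solving the two reaction functions simultaneously: (1 − (0.5)(0.4))a_C = 32.25 + 0.5·26.6, so 0.8a_C = 45.55 and a_C = 56.9375.
Then a_S = 26.6 + 0.4·56.9375 = 49.375.

56.9375, 49.375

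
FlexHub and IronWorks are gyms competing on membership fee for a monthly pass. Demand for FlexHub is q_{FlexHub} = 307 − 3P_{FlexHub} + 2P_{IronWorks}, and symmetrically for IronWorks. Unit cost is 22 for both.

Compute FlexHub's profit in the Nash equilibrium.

15229.6875

FlexHub's profit: π = (P_{FlexHub} − 22)(307 − 3P_{FlexHub} + 2P_{IronWorks}).
∂π/∂P_{FlexHub} = 373 − 6P_{FlexHub} + 2P_{IronWorks} = 0 ⇒ P_{FlexHub} = 373/6 + (1/3)P_{IronWorks}.
By symmetry P_{IronWorks} = P_{FlexHub}; substituting into the reaction function, (2/3)P_{FlexHub} = 373/6 and P_{FlexHub} = 93.25.
q_{FlexHub} = 307 − 3·93.25 + 2·93.25 = 213.75.
Profit = (93.25 − 22)·213.75 = 15229.6875.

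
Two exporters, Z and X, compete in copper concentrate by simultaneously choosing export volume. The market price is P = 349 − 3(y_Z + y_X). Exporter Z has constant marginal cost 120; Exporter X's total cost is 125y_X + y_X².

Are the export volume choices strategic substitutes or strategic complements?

Exporter Z's profit: π = y_Z(349 − 3(y_Z + y_X)) − 120y_Z.
∂π/∂y_Z = 229 − 6y_Z − 3y_X = 0, so y_Z = 229/6 − 0.5y_X.
The best-response slope dy_Z/dy_X = −0.5 < 0: the reaction function is downward-sloping, so the choices are strategic substitutes.

strategic substitutes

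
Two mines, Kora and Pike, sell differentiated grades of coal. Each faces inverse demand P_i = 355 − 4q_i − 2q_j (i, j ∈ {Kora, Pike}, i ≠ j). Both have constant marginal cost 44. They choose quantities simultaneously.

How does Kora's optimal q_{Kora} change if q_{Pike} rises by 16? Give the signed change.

-4

Mine Kora's profit: π = q_{Kora}(355 − 4q_{Kora} − 2q_{Pike}) − 44q_{Kora}.
∂π/∂q_{Kora} = 311 − 8q_{Kora} − 2q_{Pike} = 0 ⇒ q_{Kora} = 38.875 − 0.25q_{Pike}.
The reaction-function slope is −0.25, so a 16-unit rise in q_{Pike} moves q_{Kora} by −0.25 × 16 = −4. Kora's best response falls — the actions are strategic substitutes.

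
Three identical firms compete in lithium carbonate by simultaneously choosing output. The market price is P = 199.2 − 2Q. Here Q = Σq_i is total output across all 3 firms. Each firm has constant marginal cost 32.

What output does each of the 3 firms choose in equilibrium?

A representative firm's profit is π_i = q_i(199.2 − 2Q) − 32q_i, with Q = q_i + Σ_{j≠i} q_j.
First-order condition: 167.2 − 4q_i − 2Σ_{j≠i} q_j = 0.
Imposing symmetry (q_j = q for all j) turns Σ_{j≠i} q_j into 2q, so 167.2 = 8q and q = 20.9.

20.9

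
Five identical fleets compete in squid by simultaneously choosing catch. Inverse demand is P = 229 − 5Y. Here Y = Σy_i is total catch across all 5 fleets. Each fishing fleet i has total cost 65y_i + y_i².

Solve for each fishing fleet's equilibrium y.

5.125

A representative fishing fleet's profit is π_i = y_i(229 − 5Y) − 65y_i − y_i², with Y = y_i + Σ_{j≠i} y_j.
First-order condition: 164 − 12y_i − 5Σ_{j≠i} y_j = 0.
With identical fishing fleets, set every y_j = y: then 164 − 12y − 20y = 0, i.e. y = 164/32 = 5.125.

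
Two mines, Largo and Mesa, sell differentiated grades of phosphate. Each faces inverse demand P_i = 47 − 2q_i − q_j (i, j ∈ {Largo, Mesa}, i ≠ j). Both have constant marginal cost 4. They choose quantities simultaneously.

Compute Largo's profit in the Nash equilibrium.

147.92

Mine Largo's profit: π = q_{Largo}(47 − 2q_{Largo} − q_{Mesa}) − 4q_{Largo}.
∂π/∂q_{Largo} = 43 − 4q_{Largo} − q_{Mesa} = 0 ⇒ q_{Largo} = 10.75 − 0.25q_{Mesa}.
Setting q_{Largo} = q_{Mesa} in the reaction function: q_{Largo} = 10.75 − 0.25q_{Largo}, so q_{Largo} = 10.75 / 1.25 = 8.6.
P_{Largo} = 47 − 2·8.6 − 8.6 = 21.2.
Profit = (21.2 − 4)·8.6 = 147.92.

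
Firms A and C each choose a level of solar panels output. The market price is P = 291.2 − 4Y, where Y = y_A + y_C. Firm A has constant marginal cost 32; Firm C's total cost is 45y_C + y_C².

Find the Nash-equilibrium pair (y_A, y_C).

25.1125, 14.575

Firm A's profit: π = y_A(291.2 − 4(y_A + y_C)) − 32y_A.
∂π/∂y_A = 259.2 − 8y_A − 4y_C = 0, so y_A = 32.4 − 0.5y_C.
For C: ∂π/∂y_C = 246.2 − 10y_C − 4y_A = 0 ⇒ y_C = 24.62 − 0.4y_A.
Substituting the second reaction function into the first: y_A = 32.4 − 0.5(24.62 − 0.4y_A), which gives 0.8y_A = 20.09 ⇒ y_A = 25.1125.
Then y_C = 24.62 − 0.4·25.1125 = 14.575.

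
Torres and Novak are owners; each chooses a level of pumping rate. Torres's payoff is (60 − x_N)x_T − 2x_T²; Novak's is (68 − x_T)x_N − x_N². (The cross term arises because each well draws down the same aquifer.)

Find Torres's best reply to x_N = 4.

Expanding Torres's payoff: 60x_T − x_Nx_T − 2x_T².
∂π/∂x_T = 60 − x_N − 4x_T = 0, so x_T = 15 − 0.25x_N.
At x_N = 4: x_T = 15 − 0.25·4 = 14.

14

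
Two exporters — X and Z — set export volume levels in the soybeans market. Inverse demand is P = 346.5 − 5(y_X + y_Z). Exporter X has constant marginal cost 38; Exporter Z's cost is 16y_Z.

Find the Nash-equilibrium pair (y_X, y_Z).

19.1, 23.5

Exporter X's profit: π = y_X(346.5 − 5(y_X + y_Z)) − 38y_X.
∂π/∂y_X = 308.5 − 10y_X − 5y_Z = 0, so y_X = 30.85 − 0.5y_Z.
By the same steps for Z: y_Z = 33.05 − 0.5y_X.
Solving the two reaction functions simultaneously: (1 − (−0.5)(−0.5))y_X = 30.85 − 0.5·33.05, so 0.75y_X = 14.325 and y_X = 19.1.
Then y_Z = 33.05 − 0.5·19.1 = 23.5.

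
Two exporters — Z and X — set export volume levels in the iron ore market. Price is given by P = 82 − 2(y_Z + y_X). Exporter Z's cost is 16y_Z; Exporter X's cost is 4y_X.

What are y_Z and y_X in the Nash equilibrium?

9, 15

Exporter Z's profit: π = y_Z(82 − 2(y_Z + y_X)) − 16y_Z.
∂π/∂y_Z = 66 − 4y_Z − 2y_X = 0, so y_Z = 16.5 − 0.5y_X.
By the same steps for X: y_X = 19.5 − 0.5y_Z.
Solving the two reaction functions simultaneously: (1 − (−0.5)(−0.5))y_Z = 16.5 − 0.5·19.5, so 0.75y_Z = 6.75 and y_Z = 9.
Then y_X = 19.5 − 0.5·9 = 15.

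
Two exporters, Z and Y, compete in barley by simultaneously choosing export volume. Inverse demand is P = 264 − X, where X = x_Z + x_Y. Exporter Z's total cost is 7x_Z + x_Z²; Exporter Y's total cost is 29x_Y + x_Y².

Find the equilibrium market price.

165.6

Exporter Z's profit: π = x_Z(264 − (x_Z + x_Y)) − 7x_Z − x_Z².
∂π/∂x_Z = 257 − 4x_Z − x_Y = 0, so x_Z = 64.25 − 0.25x_Y.
By the same steps for Y: x_Y = 58.75 − 0.25x_Z.
Solving the two reaction functions simultaneously: (1 − (−0.25)(−0.25))x_Z = 64.25 − 0.25·58.75, so 0.9375x_Z = 49.5625 and x_Z = 793/15.
Then x_Y = 58.75 − 0.25·(793/15) = 683/15.
Equilibrium price: P = 264 − 98.4 = 165.6.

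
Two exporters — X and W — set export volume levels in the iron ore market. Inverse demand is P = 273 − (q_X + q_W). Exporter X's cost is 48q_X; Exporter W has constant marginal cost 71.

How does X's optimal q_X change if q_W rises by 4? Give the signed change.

-2

Exporter X's profit: π = q_X(273 − (q_X + q_W)) − 48q_X.
∂π/∂q_X = 225 − 2q_X − q_W = 0, so q_X = 112.5 − 0.5q_W.
The reaction-function slope is −0.5, so a 4-unit rise in q_W moves q_X by −0.5 × 4 = −2. X's best response falls — the actions are strategic substitutes.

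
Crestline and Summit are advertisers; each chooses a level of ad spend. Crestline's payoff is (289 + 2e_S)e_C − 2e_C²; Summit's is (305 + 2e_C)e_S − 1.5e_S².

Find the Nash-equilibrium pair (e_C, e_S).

Expanding Crestline's payoff: 289e_C + 2e_Se_C − 2e_C².
∂π/∂e_C = 289 + 2e_S − 4e_C = 0, so e_C = 72.25 + 0.5e_S.
Likewise for Summit: e_S = 305/3 + (2/3)e_C.
Plugging e_S into Crestline's best response: e_C = 72.25 + 0.5(305/3 + (2/3)e_C) ⇒ (2/3)e_C = 1477/12, so e_C = 184.625.
Then e_S = 305/3 + (2/3)·184.625 = 224.75.

184.625, 224.75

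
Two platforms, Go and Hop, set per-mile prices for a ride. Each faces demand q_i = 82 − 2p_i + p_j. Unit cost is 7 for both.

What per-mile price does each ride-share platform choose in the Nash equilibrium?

32

Go's profit: π = (p_{Go} − 7)(82 − 2p_{Go} + p_{Hop}).
∂π/∂p_{Go} = 96 − 4p_{Go} + p_{Hop} = 0 ⇒ p_{Go} = 24 + 0.25p_{Hop}.
By symmetry p_{Hop} = p_{Go}; substituting into the reaction function, 0.75p_{Go} = 24 and p_{Go} = 32.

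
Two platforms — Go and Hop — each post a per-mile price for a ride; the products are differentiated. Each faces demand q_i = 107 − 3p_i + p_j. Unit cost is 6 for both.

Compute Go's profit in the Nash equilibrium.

1083

Go's profit: π = (p_{Go} − 6)(107 − 3p_{Go} + p_{Hop}).
∂π/∂p_{Go} = 125 − 6p_{Go} + p_{Hop} = 0 ⇒ p_{Go} = 125/6 + (1/6)p_{Hop}.
The game is symmetric, so in equilibrium p_{Hop} = p_{Go}: the reaction function gives (5/6)p_{Go} = 125/6, hence p_{Go} = 25.
q_{Go} = 107 − 3·25 + 25 = 57.
Profit = (25 − 6)·57 = 1083.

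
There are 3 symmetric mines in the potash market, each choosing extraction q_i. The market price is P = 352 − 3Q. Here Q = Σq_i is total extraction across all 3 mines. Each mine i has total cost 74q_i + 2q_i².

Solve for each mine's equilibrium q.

17.375

A representative mine's profit is π_i = q_i(352 − 3Q) − 74q_i − 2q_i², with Q = q_i + Σ_{j≠i} q_j.
First-order condition: 278 − 10q_i − 3Σ_{j≠i} q_j = 0.
Imposing symmetry (q_j = q for all j) turns Σ_{j≠i} q_j into 2q, so 278 = 16q and q = 17.375.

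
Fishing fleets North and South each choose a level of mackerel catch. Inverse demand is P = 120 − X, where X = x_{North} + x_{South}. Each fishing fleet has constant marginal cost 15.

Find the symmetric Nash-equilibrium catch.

35

Fishing fleet North's profit: π = x_{North}(120 − (x_{North} + x_{South})) − 15x_{North}.
∂π/∂x_{North} = 105 − 2x_{North} − x_{South} = 0, so x_{North} = 52.5 − 0.5x_{South}.
By symmetry x_{South} = x_{North}; substituting into the reaction function, 1.5x_{North} = 52.5 and x_{North} = 35.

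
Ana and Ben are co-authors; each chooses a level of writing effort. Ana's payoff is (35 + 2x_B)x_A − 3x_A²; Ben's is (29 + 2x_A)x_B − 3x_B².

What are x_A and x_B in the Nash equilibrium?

8.375, 7.625

Expanding Ana's payoff: 35x_A + 2x_Bx_A − 3x_A².
∂π/∂x_A = 35 + 2x_B − 6x_A = 0, so x_A = 35/6 + (1/3)x_B.
Likewise for Ben: x_B = 29/6 + (1/3)x_A.
Solving the two reaction functions simultaneously: (1 − (1/3)(1/3))x_A = 35/6 + (1/3)·(29/6), so (8/9)x_A = 67/9 and x_A = 8.375.
Then x_B = 29/6 + (1/3)·8.375 = 7.625.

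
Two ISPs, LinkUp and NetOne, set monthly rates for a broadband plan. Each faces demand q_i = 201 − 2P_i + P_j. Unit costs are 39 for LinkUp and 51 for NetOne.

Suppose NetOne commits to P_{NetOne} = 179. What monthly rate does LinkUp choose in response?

LinkUp's profit: π = (P_{LinkUp} − 39)(201 − 2P_{LinkUp} + P_{NetOne}).
∂π/∂P_{LinkUp} = 279 − 4P_{LinkUp} + P_{NetOne} = 0 ⇒ P_{LinkUp} = 69.75 + 0.25P_{NetOne}.
At P_{NetOne} = 179: P_{LinkUp} = 69.75 + 0.25·179 = 114.5.

114.5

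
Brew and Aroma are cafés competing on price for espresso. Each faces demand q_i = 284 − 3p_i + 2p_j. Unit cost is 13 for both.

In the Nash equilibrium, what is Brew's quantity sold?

203.25

Brew's profit: π = (p_{Brew} − 13)(284 − 3p_{Brew} + 2p_{Aroma}).
∂π/∂p_{Brew} = 323 − 6p_{Brew} + 2p_{Aroma} = 0 ⇒ p_{Brew} = 323/6 + (1/3)p_{Aroma}.
Setting p_{Brew} = p_{Aroma} in the reaction function: p_{Brew} = 323/6 + (1/3)p_{Brew}, so p_{Brew} = (323/6) / (2/3) = 80.75.
q_{Brew} = 284 − 3·80.75 + 2·80.75 = 203.25.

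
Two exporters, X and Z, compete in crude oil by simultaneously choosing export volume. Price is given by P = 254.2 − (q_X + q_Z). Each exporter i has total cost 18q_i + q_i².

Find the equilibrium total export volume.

94.48

Exporter X's profit: π = q_X(254.2 − (q_X + q_Z)) − 18q_X − q_X².
∂π/∂q_X = 236.2 − 4q_X − q_Z = 0, so q_X = 59.05 − 0.25q_Z.
The game is symmetric, so in equilibrium q_Z = q_X: the reaction function gives 1.25q_X = 59.05, hence q_X = 47.24.
Total export volume: 47.24 + 47.24 = 94.48.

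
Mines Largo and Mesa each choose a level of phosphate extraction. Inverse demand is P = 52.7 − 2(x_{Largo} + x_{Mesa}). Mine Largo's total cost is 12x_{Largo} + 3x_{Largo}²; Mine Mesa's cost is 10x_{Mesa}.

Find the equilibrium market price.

29.2

Mine Largo's profit: π = x_{Largo}(52.7 − 2(x_{Largo} + x_{Mesa})) − 12x_{Largo} − 3x_{Largo}².
∂π/∂x_{Largo} = 40.7 − 10x_{Largo} − 2x_{Mesa} = 0, so x_{Largo} = 4.07 − 0.2x_{Mesa}.
For Mesa: ∂π/∂x_{Mesa} = 42.7 − 4x_{Mesa} − 2x_{Largo} = 0 ⇒ x_{Mesa} = 10.675 − 0.5x_{Largo}.
Substituting the second reaction function into the first: x_{Largo} = 4.07 − 0.2(10.675 − 0.5x_{Largo}), which gives 0.9x_{Largo} = 1.935 ⇒ x_{Largo} = 2.15.
Then x_{Mesa} = 10.675 − 0.5·2.15 = 9.6.
Equilibrium price: P = 52.7 − 2·11.75 = 29.2.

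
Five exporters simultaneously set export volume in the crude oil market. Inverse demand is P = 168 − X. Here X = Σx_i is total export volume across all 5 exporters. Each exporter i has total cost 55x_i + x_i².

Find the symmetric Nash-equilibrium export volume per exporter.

14.125

A representative exporter's profit is π_i = x_i(168 − X) − 55x_i − x_i², with X = x_i + Σ_{j≠i} x_j.
First-order condition: 113 − 4x_i − Σ_{j≠i} x_j = 0.
In a symmetric equilibrium every exporter chooses the same x, so Σ_{j≠i} x_j = 4x. The condition becomes 113 − 8x = 0, giving x = 113/8 = 14.125.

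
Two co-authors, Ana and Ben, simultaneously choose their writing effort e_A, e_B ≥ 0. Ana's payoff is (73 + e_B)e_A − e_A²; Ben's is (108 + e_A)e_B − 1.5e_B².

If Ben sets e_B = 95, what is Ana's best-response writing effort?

Expanding Ana's payoff: 73e_A + e_Be_A − e_A².
∂π/∂e_A = 73 + e_B − 2e_A = 0, so e_A = 36.5 + 0.5e_B.
At e_B = 95: e_A = 36.5 + 0.5·95 = 84.

84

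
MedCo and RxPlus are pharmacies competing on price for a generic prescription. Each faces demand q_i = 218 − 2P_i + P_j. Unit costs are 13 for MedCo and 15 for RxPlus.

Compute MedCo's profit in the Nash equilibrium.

MedCo's profit: π = (P_{MedCo} − 13)(218 − 2P_{MedCo} + P_{RxPlus}).
∂π/∂P_{MedCo} = 244 − 4P_{MedCo} + P_{RxPlus} = 0 ⇒ P_{MedCo} = 61 + 0.25P_{RxPlus}.
Similarly P_{RxPlus} = 62 + 0.25P_{MedCo}.
Solving the two reaction functions simultaneously: (1 − (0.25)(0.25))P_{MedCo} = 61 + 0.25·62, so 0.9375P_{MedCo} = 76.5 and P_{MedCo} = 81.6.
Then P_{RxPlus} = 62 + 0.25·81.6 = 82.4.
q_{MedCo} = 218 − 2·81.6 + 82.4 = 137.2.
Profit = (81.6 − 13)·137.2 = 9411.92.

9411.92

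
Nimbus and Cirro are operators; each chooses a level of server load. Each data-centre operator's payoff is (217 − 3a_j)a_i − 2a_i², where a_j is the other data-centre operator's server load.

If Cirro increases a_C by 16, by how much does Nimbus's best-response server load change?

-12

Nimbus's payoff is (217 − 3a_C)a_N − 2a_N².
∂π/∂a_N = 217 − 3a_C − 4a_N = 0, so a_N = 54.25 − 0.75a_C.
The reaction-function slope is −0.75, so a 16-unit rise in a_C moves a_N by −0.75 × 16 = −12. Nimbus's best response falls — the actions are strategic substitutes.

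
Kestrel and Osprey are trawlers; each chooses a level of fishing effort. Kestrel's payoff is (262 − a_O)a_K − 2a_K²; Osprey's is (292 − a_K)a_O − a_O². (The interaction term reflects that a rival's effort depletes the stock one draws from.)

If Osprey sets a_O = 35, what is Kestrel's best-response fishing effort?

56.75

Expanding Kestrel's payoff: 262a_K − a_Oa_K − 2a_K².
∂π/∂a_K = 262 − a_O − 4a_K = 0, so a_K = 65.5 − 0.25a_O.
At a_O = 35: a_K = 65.5 − 0.25·35 = 56.75.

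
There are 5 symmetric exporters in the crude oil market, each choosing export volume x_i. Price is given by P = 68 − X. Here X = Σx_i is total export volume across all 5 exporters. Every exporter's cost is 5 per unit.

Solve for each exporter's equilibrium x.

10.5

A representative exporter's profit is π_i = x_i(68 − X) − 5x_i, with X = x_i + Σ_{j≠i} x_j.
First-order condition: 63 − 2x_i − Σ_{j≠i} x_j = 0.
In a symmetric equilibrium every exporter chooses the same x, so Σ_{j≠i} x_j = 4x. The condition becomes 63 − 6x = 0, giving x = 63/6 = 10.5.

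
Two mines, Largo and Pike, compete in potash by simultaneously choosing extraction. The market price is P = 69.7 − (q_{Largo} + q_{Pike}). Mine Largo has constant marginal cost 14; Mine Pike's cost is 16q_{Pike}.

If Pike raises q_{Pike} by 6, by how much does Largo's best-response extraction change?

Mine Largo's profit: π = q_{Largo}(69.7 − (q_{Largo} + q_{Pike})) − 14q_{Largo}.
∂π/∂q_{Largo} = 55.7 − 2q_{Largo} − q_{Pike} = 0, so q_{Largo} = 27.85 − 0.5q_{Pike}.
The reaction-function slope is −0.5, so a 6-unit rise in q_{Pike} moves q_{Largo} by −0.5 × 6 = −3. Largo's best response falls — the actions are strategic substitutes.

-3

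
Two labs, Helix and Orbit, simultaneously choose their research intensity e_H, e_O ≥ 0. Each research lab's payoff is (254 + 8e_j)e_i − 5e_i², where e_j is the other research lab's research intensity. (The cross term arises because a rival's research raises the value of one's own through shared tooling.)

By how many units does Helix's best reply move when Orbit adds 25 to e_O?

20

Helix's payoff is (254 + 8e_O)e_H − 5e_H².
∂π/∂e_H = 254 + 8e_O − 10e_H = 0, so e_H = 25.4 + 0.8e_O.
The reaction-function slope is 0.8, so a 25-unit rise in e_O moves e_H by 0.8 × 25 = 20. Helix's best response rises — the actions are strategic complements.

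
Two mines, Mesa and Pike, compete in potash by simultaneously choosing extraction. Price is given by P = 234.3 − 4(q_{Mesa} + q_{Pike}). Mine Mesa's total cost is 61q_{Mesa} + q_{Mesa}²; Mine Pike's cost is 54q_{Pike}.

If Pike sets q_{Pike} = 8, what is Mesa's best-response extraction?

14.13

Mine Mesa's profit: π = q_{Mesa}(234.3 − 4(q_{Mesa} + q_{Pike})) − 61q_{Mesa} − q_{Mesa}².
∂π/∂q_{Mesa} = 173.3 − 10q_{Mesa} − 4q_{Pike} = 0, so q_{Mesa} = 17.33 − 0.4q_{Pike}.
At q_{Pike} = 8: q_{Mesa} = 17.33 − 0.4·8 = 14.13.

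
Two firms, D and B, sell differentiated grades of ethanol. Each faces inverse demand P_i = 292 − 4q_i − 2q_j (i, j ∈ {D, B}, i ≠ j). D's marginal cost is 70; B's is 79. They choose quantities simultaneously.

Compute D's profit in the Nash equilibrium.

Firm D's profit: π = q_D(292 − 4q_D − 2q_B) − 70q_D.
∂π/∂q_D = 222 − 8q_D − 2q_B = 0 ⇒ q_D = 27.75 − 0.25q_B.
Similarly q_B = 26.625 − 0.25q_D.
Solving the two reaction functions simultaneously: (1 − (−0.25)(−0.25))q_D = 27.75 − 0.25·26.625, so 0.9375q_D = 675/32 and q_D = 22.5.
Then q_B = 26.625 − 0.25·22.5 = 21.
P_D = 292 − 4·22.5 − 2·21 = 160.
Profit = (160 − 70)·22.5 = 2025.

2025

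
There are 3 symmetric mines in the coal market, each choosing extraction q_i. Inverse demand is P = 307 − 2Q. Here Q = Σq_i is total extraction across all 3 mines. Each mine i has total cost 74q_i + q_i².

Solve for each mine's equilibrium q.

A representative mine's profit is π_i = q_i(307 − 2Q) − 74q_i − q_i², with Q = q_i + Σ_{j≠i} q_j.
First-order condition: 233 − 6q_i − 2Σ_{j≠i} q_j = 0.
Imposing symmetry (q_j = q for all j) turns Σ_{j≠i} q_j into 2q, so 233 = 10q and q = 23.3.

23.3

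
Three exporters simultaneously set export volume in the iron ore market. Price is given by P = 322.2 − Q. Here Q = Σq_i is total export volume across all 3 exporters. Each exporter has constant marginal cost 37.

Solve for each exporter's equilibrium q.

A representative exporter's profit is π_i = q_i(322.2 − Q) − 37q_i, with Q = q_i + Σ_{j≠i} q_j.
First-order condition: 285.2 − 2q_i − Σ_{j≠i} q_j = 0.
In a symmetric equilibrium every exporter chooses the same q, so Σ_{j≠i} q_j = 2q. The condition becomes 285.2 − 4q = 0, giving q = 285.2/4 = 71.3.

71.3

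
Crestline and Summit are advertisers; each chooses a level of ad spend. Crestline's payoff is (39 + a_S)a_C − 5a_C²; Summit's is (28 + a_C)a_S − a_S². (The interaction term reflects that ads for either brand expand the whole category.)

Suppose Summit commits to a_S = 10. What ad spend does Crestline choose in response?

Expanding Crestline's payoff: 39a_C + a_Sa_C − 5a_C².
∂π/∂a_C = 39 + a_S − 10a_C = 0, so a_C = 3.9 + 0.1a_S.
At a_S = 10: a_C = 3.9 + 0.1·10 = 4.9.

4.9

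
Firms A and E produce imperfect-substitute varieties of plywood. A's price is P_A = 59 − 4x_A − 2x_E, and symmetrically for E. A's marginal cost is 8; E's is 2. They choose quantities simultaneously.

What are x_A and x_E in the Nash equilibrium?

Firm A's profit: π = x_A(59 − 4x_A − 2x_E) − 8x_A.
∂π/∂x_A = 51 − 8x_A − 2x_E = 0 ⇒ x_A = 6.375 − 0.25x_E.
Similarly x_E = 7.125 − 0.25x_A.
Solving the two reaction functions simultaneously: (1 − (−0.25)(−0.25))x_A = 6.375 − 0.25·7.125, so 0.9375x_A = 147/32 and x_A = 4.9.
Then x_E = 7.125 − 0.25·4.9 = 5.9.

4.9, 5.9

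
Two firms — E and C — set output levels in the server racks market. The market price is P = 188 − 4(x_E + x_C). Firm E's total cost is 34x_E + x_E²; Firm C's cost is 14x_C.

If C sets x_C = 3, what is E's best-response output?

14.2

Firm E's profit: π = x_E(188 − 4(x_E + x_C)) − 34x_E − x_E².
∂π/∂x_E = 154 − 10x_E − 4x_C = 0, so x_E = 15.4 − 0.4x_C.
At x_C = 3: x_E = 15.4 − 0.4·3 = 14.2.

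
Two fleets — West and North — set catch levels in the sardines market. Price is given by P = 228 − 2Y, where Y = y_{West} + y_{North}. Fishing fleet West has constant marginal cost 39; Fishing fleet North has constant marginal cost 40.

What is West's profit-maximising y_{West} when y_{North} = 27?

33.75

Fishing fleet West's profit: π = y_{West}(228 − 2(y_{West} + y_{North})) − 39y_{West}.
∂π/∂y_{West} = 189 − 4y_{West} − 2y_{North} = 0, so y_{West} = 47.25 − 0.5y_{North}.
At y_{North} = 27: y_{West} = 47.25 − 0.5·27 = 33.75.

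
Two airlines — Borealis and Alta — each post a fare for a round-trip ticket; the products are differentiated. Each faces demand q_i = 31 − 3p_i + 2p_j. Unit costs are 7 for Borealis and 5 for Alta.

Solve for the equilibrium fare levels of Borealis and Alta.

12.625, 11.875

Borealis's profit: π = (p_{Borealis} − 7)(31 − 3p_{Borealis} + 2p_{Alta}).
∂π/∂p_{Borealis} = 52 − 6p_{Borealis} + 2p_{Alta} = 0 ⇒ p_{Borealis} = 26/3 + (1/3)p_{Alta}.
Similarly p_{Alta} = 23/3 + (1/3)p_{Borealis}.
Substituting the second reaction function into the first: p_{Borealis} = 26/3 + (1/3)(23/3 + (1/3)p_{Borealis}), which gives (8/9)p_{Borealis} = 101/9 ⇒ p_{Borealis} = 12.625.
Then p_{Alta} = 23/3 + (1/3)·12.625 = 11.875.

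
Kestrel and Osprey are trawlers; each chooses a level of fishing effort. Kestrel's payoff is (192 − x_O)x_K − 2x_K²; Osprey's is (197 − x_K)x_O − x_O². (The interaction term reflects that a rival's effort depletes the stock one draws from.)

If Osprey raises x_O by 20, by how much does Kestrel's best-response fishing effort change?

-5

Expanding Kestrel's payoff: 192x_K − x_Ox_K − 2x_K².
∂π/∂x_K = 192 − x_O − 4x_K = 0, so x_K = 48 − 0.25x_O.
The reaction-function slope is −0.25, so a 20-unit rise in x_O moves x_K by −0.25 × 20 = −5. Kestrel's best response falls — the actions are strategic substitutes.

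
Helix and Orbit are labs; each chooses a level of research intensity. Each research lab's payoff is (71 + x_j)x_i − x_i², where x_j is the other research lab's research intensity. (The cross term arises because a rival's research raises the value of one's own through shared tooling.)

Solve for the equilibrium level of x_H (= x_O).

71

Helix's payoff is (71 + x_O)x_H − x_H².
∂π/∂x_H = 71 + x_O − 2x_H = 0, so x_H = 35.5 + 0.5x_O.
Setting x_H = x_O in the reaction function: x_H = 35.5 + 0.5x_H, so x_H = 35.5 / 0.5 = 71.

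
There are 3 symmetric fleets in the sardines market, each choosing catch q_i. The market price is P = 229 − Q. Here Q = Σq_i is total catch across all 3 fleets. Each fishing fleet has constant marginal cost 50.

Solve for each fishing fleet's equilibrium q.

A representative fishing fleet's profit is π_i = q_i(229 − Q) − 50q_i, with Q = q_i + Σ_{j≠i} q_j.
First-order condition: 179 − 2q_i − Σ_{j≠i} q_j = 0.
Imposing symmetry (q_j = q for all j) turns Σ_{j≠i} q_j into 2q, so 179 = 4q and q = 44.75.

44.75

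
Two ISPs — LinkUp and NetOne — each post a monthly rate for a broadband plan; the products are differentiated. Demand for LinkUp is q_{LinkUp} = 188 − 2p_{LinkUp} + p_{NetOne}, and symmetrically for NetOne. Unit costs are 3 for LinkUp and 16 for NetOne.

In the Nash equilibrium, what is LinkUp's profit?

LinkUp's profit: π = (p_{LinkUp} − 3)(188 − 2p_{LinkUp} + p_{NetOne}).
∂π/∂p_{LinkUp} = 194 − 4p_{LinkUp} + p_{NetOne} = 0 ⇒ p_{LinkUp} = 48.5 + 0.25p_{NetOne}.
Similarly p_{NetOne} = 55 + 0.25p_{LinkUp}.
Substituting the second reaction function into the first: p_{LinkUp} = 48.5 + 0.25(55 + 0.25p_{LinkUp}), which gives 0.9375p_{LinkUp} = 62.25 ⇒ p_{LinkUp} = 66.4.
Then p_{NetOne} = 55 + 0.25·66.4 = 71.6.
q_{LinkUp} = 188 − 2·66.4 + 71.6 = 126.8.
Profit = (66.4 − 3)·126.8 = 8039.12.

8039.12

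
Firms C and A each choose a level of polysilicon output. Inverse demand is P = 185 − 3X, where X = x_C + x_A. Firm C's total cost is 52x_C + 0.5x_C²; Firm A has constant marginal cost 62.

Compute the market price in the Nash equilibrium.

104

Firm C's profit: π = x_C(185 − 3(x_C + x_A)) − 52x_C − 0.5x_C².
∂π/∂x_C = 133 − 7x_C − 3x_A = 0, so x_C = 19 − (3/7)x_A.
For A: ∂π/∂x_A = 123 − 6x_A − 3x_C = 0 ⇒ x_A = 20.5 − 0.5x_C.
Solving the two reaction functions simultaneously: (1 − (−3/7)(−0.5))x_C = 19 − (3/7)·20.5, so (11/14)x_C = 143/14 and x_C = 13.
Then x_A = 20.5 − 0.5·13 = 14.
Equilibrium price: P = 185 − 3·27 = 104.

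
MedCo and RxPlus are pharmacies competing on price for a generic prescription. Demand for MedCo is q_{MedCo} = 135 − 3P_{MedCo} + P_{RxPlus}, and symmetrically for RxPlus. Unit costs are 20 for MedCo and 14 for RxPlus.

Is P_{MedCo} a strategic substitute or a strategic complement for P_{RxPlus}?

MedCo's profit: π = (P_{MedCo} − 20)(135 − 3P_{MedCo} + P_{RxPlus}).
∂π/∂P_{MedCo} = 195 − 6P_{MedCo} + P_{RxPlus} = 0 ⇒ P_{MedCo} = 32.5 + (1/6)P_{RxPlus}.
The best-response slope dP_{MedCo}/dP_{RxPlus} = 1/6 > 0: the reaction function is upward-sloping, so the choices are strategic complements.

strategic complements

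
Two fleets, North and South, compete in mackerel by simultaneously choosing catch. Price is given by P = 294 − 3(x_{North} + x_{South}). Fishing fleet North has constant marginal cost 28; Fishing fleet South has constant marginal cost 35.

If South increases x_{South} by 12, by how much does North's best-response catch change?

Fishing fleet North's profit: π = x_{North}(294 − 3(x_{North} + x_{South})) − 28x_{North}.
∂π/∂x_{North} = 266 − 6x_{North} − 3x_{South} = 0, so x_{North} = 133/3 − 0.5x_{South}.
The reaction-function slope is −0.5, so a 12-unit rise in x_{South} moves x_{North} by −0.5 × 12 = −6. North's best response falls — the actions are strategic substitutes.

-6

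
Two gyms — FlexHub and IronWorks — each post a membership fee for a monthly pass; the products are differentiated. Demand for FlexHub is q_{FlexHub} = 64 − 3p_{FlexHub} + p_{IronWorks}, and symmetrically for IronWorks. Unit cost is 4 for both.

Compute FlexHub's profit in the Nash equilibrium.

FlexHub's profit: π = (p_{FlexHub} − 4)(64 − 3p_{FlexHub} + p_{IronWorks}).
∂π/∂p_{FlexHub} = 76 − 6p_{FlexHub} + p_{IronWorks} = 0 ⇒ p_{FlexHub} = 38/3 + (1/6)p_{IronWorks}.
Setting p_{FlexHub} = p_{IronWorks} in the reaction function: p_{FlexHub} = 38/3 + (1/6)p_{FlexHub}, so p_{FlexHub} = (38/3) / (5/6) = 15.2.
q_{FlexHub} = 64 − 3·15.2 + 15.2 = 33.6.
Profit = (15.2 − 4)·33.6 = 376.32.

376.32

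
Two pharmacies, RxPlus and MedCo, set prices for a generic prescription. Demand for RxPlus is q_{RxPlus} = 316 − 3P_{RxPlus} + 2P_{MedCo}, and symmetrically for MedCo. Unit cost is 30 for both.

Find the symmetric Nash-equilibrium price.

101.5

RxPlus's profit: π = (P_{RxPlus} − 30)(316 − 3P_{RxPlus} + 2P_{MedCo}).
∂π/∂P_{RxPlus} = 406 − 6P_{RxPlus} + 2P_{MedCo} = 0 ⇒ P_{RxPlus} = 203/3 + (1/3)P_{MedCo}.
The game is symmetric, so in equilibrium P_{MedCo} = P_{RxPlus}: the reaction function gives (2/3)P_{RxPlus} = 203/3, hence P_{RxPlus} = 101.5.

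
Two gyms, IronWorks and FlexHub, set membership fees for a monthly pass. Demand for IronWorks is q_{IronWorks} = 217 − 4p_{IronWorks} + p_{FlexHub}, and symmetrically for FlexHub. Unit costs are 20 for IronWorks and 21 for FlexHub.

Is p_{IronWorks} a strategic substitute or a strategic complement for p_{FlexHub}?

IronWorks's profit: π = (p_{IronWorks} − 20)(217 − 4p_{IronWorks} + p_{FlexHub}).
∂π/∂p_{IronWorks} = 297 − 8p_{IronWorks} + p_{FlexHub} = 0 ⇒ p_{IronWorks} = 37.125 + 0.125p_{FlexHub}.
The best-response slope dp_{IronWorks}/dp_{FlexHub} = 0.125 > 0: the reaction function is upward-sloping, so the choices are strategic complements.

strategic complements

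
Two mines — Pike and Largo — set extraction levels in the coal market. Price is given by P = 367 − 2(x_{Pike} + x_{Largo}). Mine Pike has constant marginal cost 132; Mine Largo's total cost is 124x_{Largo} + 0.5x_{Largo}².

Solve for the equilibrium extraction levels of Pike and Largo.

Mine Pike's profit: π = x_{Pike}(367 − 2(x_{Pike} + x_{Largo})) − 132x_{Pike}.
∂π/∂x_{Pike} = 235 − 4x_{Pike} − 2x_{Largo} = 0, so x_{Pike} = 58.75 − 0.5x_{Largo}.
For Largo: ∂π/∂x_{Largo} = 243 − 5x_{Largo} − 2x_{Pike} = 0 ⇒ x_{Largo} = 48.6 − 0.4x_{Pike}.
Plugging x_{Largo} into Pike's best response: x_{Pike} = 58.75 − 0.5(48.6 − 0.4x_{Pike}) ⇒ 0.8x_{Pike} = 34.45, so x_{Pike} = 43.0625.
Then x_{Largo} = 48.6 − 0.4·43.0625 = 31.375.

43.0625, 31.375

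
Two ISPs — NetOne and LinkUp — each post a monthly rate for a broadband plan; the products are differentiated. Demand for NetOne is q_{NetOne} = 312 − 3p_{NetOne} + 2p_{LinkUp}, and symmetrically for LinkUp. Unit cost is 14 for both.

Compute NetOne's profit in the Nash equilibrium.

NetOne's profit: π = (p_{NetOne} − 14)(312 − 3p_{NetOne} + 2p_{LinkUp}).
∂π/∂p_{NetOne} = 354 − 6p_{NetOne} + 2p_{LinkUp} = 0 ⇒ p_{NetOne} = 59 + (1/3)p_{LinkUp}.
Setting p_{NetOne} = p_{LinkUp} in the reaction function: p_{NetOne} = 59 + (1/3)p_{NetOne}, so p_{NetOne} = 59 / (2/3) = 88.5.
q_{NetOne} = 312 − 3·88.5 + 2·88.5 = 223.5.
Profit = (88.5 − 14)·223.5 = 16650.75.

16650.75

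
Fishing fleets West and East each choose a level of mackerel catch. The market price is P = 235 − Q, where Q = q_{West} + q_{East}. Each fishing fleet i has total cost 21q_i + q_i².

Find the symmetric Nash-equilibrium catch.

Fishing fleet West's profit: π = q_{West}(235 − (q_{West} + q_{East})) − 21q_{West} − q_{West}².
∂π/∂q_{West} = 214 − 4q_{West} − q_{East} = 0, so q_{West} = 53.5 − 0.25q_{East}.
Setting q_{West} = q_{East} in the reaction function: q_{West} = 53.5 − 0.25q_{West}, so q_{West} = 53.5 / 1.25 = 42.8.

42.8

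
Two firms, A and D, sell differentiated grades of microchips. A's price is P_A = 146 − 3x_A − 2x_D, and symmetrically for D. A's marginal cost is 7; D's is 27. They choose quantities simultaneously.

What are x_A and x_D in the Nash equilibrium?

18.625, 13.625

Firm A's profit: π = x_A(146 − 3x_A − 2x_D) − 7x_A.
∂π/∂x_A = 139 − 6x_A − 2x_D = 0 ⇒ x_A = 139/6 − (1/3)x_D.
Similarly x_D = 119/6 − (1/3)x_A.
Plugging x_D into A's best response: x_A = 139/6 − (1/3)(119/6 − (1/3)x_A) ⇒ (8/9)x_A = 149/9, so x_A = 18.625.
Then x_D = 119/6 − (1/3)·18.625 = 13.625.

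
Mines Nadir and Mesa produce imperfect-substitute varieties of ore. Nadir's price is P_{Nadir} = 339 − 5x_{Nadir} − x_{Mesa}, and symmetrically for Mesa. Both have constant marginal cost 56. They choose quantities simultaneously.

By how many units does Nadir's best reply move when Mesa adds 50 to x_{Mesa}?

-5

Mine Nadir's profit: π = x_{Nadir}(339 − 5x_{Nadir} − x_{Mesa}) − 56x_{Nadir}.
∂π/∂x_{Nadir} = 283 − 10x_{Nadir} − x_{Mesa} = 0 ⇒ x_{Nadir} = 28.3 − 0.1x_{Mesa}.
The reaction-function slope is −0.1, so a 50-unit rise in x_{Mesa} moves x_{Nadir} by −0.1 × 50 = −5. Nadir's best response falls — the actions are strategic substitutes.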